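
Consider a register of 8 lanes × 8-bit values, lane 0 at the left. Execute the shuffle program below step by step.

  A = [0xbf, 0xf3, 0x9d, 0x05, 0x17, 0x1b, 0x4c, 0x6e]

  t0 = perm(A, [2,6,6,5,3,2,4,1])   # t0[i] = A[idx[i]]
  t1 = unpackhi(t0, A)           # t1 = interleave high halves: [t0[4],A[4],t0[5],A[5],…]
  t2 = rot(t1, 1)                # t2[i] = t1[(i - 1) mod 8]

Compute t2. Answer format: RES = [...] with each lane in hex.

t0 = [0x9d, 0x4c, 0x4c, 0x1b, 0x05, 0x9d, 0x17, 0xf3]
t1 = [0x05, 0x17, 0x9d, 0x1b, 0x17, 0x4c, 0xf3, 0x6e]
t2 = [0x6e, 0x05, 0x17, 0x9d, 0x1b, 0x17, 0x4c, 0xf3]

RES = [0x6e, 0x05, 0x17, 0x9d, 0x1b, 0x17, 0x4c, 0xf3]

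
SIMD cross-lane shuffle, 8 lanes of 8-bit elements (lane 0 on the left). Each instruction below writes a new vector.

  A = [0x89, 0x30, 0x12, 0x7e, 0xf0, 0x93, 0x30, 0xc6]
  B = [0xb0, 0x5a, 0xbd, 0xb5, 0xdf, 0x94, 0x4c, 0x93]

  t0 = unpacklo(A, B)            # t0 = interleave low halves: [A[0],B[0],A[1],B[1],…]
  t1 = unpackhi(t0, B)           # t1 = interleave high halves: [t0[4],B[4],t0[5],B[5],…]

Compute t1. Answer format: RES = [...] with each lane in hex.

RES = [ 0x12  0xdf  0xbd  0x94  0x7e  0x4c  0xb5  0x93 ]

t0 = [0x89, 0xb0, 0x30, 0x5a, 0x12, 0xbd, 0x7e, 0xb5]
t1 = [0x12, 0xdf, 0xbd, 0x94, 0x7e, 0x4c, 0xb5, 0x93]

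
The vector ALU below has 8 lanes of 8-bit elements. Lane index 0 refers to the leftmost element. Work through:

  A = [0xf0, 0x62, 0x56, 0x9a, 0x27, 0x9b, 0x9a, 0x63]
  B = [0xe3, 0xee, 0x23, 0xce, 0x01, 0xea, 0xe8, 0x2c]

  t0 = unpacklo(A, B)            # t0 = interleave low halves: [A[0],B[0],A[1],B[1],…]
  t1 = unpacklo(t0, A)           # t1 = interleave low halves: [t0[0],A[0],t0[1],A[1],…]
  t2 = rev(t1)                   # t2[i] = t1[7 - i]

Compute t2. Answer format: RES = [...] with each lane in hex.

RES = [ 0x9a  0xee  0x56  0x62  0x62  0xe3  0xf0  0xf0 ]

t0 = [0xf0, 0xe3, 0x62, 0xee, 0x56, 0x23, 0x9a, 0xce]
t1 = [0xf0, 0xf0, 0xe3, 0x62, 0x62, 0x56, 0xee, 0x9a]
t2 = [0x9a, 0xee, 0x56, 0x62, 0x62, 0xe3, 0xf0, 0xf0]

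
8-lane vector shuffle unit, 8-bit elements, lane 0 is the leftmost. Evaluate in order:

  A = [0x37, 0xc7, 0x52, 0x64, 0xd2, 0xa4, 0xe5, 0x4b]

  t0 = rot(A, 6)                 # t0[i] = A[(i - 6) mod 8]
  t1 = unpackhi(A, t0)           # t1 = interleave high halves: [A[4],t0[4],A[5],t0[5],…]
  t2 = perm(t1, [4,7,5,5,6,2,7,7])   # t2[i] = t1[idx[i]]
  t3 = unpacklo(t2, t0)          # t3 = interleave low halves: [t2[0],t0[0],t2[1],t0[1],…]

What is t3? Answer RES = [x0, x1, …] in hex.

→ t0 |52|64|d2|a4|e5|4b|37|c7|
→ t1 |d2|e5|a4|4b|e5|37|4b|c7|
→ t2 |e5|c7|37|37|4b|a4|c7|c7|
→ t3 |e5|52|c7|64|37|d2|37|a4|

RES = [ 0xe5  0x52  0xc7  0x64  0x37  0xd2  0x37  0xa4 ]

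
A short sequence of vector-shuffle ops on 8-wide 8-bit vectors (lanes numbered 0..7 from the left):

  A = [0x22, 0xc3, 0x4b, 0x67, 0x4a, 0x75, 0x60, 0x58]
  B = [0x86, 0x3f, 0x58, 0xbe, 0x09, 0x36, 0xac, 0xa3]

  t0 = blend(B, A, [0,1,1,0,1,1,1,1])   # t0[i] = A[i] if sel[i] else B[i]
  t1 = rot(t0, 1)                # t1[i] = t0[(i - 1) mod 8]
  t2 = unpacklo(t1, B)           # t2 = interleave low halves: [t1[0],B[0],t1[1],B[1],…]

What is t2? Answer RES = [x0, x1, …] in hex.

RES = [0x58, 0x86, 0x86, 0x3f, 0xc3, 0x58, 0x4b, 0xbe]

→ t0 |86|c3|4b|be|4a|75|60|58|
→ t1 |58|86|c3|4b|be|4a|75|60|
→ t2 |58|86|86|3f|c3|58|4b|be|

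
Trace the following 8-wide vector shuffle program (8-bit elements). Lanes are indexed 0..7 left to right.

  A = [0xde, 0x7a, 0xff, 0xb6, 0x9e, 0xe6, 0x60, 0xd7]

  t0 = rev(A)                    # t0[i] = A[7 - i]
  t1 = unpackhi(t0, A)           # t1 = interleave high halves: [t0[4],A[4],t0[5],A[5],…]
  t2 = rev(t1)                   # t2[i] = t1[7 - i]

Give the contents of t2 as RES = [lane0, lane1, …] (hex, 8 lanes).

RES = [0xd7, 0xde, 0x60, 0x7a, 0xe6, 0xff, 0x9e, 0xb6]

  t0: d7 60 e6 9e b6 ff 7a de
  t1: b6 9e ff e6 7a 60 de d7
  t2: d7 de 60 7a e6 ff 9e b6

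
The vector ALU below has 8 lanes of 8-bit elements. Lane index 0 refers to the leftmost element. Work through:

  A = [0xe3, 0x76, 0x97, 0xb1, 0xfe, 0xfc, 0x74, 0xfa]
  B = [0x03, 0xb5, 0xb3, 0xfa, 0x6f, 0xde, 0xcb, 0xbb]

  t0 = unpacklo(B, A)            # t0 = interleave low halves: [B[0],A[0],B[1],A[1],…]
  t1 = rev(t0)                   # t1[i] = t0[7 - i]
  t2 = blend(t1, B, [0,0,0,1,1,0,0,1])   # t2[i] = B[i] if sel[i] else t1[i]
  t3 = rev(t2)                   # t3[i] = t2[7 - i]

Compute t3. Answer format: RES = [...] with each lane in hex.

→ t0 |03|e3|b5|76|b3|97|fa|b1|
→ t1 |b1|fa|97|b3|76|b5|e3|03|
→ t2 |b1|fa|97|fa|6f|b5|e3|bb|
→ t3 |bb|e3|b5|6f|fa|97|fa|b1|

RES = [0xbb, 0xe3, 0xb5, 0x6f, 0xfa, 0x97, 0xfa, 0xb1]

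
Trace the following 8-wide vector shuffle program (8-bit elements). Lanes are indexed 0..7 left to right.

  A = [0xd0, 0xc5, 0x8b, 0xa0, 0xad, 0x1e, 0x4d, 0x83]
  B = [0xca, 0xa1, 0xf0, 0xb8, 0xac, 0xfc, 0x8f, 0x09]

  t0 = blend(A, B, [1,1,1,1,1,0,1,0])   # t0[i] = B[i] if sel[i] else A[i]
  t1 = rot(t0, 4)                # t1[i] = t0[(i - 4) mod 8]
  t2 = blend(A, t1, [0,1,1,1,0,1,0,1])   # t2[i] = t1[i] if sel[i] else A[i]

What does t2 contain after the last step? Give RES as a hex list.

t0 = [0xca, 0xa1, 0xf0, 0xb8, 0xac, 0x1e, 0x8f, 0x83]
t1 = [0xac, 0x1e, 0x8f, 0x83, 0xca, 0xa1, 0xf0, 0xb8]
t2 = [0xd0, 0x1e, 0x8f, 0x83, 0xad, 0xa1, 0x4d, 0xb8]

RES = [0xd0, 0x1e, 0x8f, 0x83, 0xad, 0xa1, 0x4d, 0xb8]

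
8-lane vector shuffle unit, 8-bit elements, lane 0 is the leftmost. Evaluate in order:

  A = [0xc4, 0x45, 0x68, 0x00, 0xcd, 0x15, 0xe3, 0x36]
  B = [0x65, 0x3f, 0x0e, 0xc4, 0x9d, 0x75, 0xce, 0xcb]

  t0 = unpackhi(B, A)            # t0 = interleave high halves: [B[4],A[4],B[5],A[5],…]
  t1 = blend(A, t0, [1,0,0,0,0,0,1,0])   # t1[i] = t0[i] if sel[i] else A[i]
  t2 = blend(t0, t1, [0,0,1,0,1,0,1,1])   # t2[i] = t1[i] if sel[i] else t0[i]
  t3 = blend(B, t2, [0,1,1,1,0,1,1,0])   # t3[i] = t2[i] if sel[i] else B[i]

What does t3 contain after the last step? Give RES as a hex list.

RES = [0x65, 0xcd, 0x68, 0x15, 0x9d, 0xe3, 0xcb, 0xcb]

→ t0 |9d|cd|75|15|ce|e3|cb|36|
→ t1 |9d|45|68|00|cd|15|cb|36|
→ t2 |9d|cd|68|15|cd|e3|cb|36|
→ t3 |65|cd|68|15|9d|e3|cb|cb|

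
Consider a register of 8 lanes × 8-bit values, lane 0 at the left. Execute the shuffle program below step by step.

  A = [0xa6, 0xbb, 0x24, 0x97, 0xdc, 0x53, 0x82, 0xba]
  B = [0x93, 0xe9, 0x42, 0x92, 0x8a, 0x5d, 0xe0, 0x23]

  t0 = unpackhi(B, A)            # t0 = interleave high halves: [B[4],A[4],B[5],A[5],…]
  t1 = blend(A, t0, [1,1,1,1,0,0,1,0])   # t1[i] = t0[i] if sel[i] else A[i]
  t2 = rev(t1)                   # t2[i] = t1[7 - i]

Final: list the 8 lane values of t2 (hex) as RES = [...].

t0 = [0x8a, 0xdc, 0x5d, 0x53, 0xe0, 0x82, 0x23, 0xba]
t1 = [0x8a, 0xdc, 0x5d, 0x53, 0xdc, 0x53, 0x23, 0xba]
t2 = [0xba, 0x23, 0x53, 0xdc, 0x53, 0x5d, 0xdc, 0x8a]

RES = [0xba, 0x23, 0x53, 0xdc, 0x53, 0x5d, 0xdc, 0x8a]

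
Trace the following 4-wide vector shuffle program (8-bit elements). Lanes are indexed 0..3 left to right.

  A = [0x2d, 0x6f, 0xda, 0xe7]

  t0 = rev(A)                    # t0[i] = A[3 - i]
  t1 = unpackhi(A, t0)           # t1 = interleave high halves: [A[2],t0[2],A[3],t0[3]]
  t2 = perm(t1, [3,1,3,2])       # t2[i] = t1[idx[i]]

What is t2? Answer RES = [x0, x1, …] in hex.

t0 = [0xe7, 0xda, 0x6f, 0x2d]
t1 = [0xda, 0x6f, 0xe7, 0x2d]
t2 = [0x2d, 0x6f, 0x2d, 0xe7]

RES = [ 0x2d  0x6f  0x2d  0xe7 ]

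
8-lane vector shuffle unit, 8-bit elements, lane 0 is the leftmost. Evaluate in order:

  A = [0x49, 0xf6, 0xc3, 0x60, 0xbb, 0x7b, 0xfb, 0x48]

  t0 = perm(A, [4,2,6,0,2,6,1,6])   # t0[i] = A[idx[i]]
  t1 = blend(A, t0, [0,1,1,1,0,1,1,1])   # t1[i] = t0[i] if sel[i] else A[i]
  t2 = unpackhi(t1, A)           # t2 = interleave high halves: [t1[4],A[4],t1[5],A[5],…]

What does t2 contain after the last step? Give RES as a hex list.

  t0: bb c3 fb 49 c3 fb f6 fb
  t1: 49 c3 fb 49 bb fb f6 fb
  t2: bb bb fb 7b f6 fb fb 48

RES = [ 0xbb  0xbb  0xfb  0x7b  0xf6  0xfb  0xfb  0x48 ]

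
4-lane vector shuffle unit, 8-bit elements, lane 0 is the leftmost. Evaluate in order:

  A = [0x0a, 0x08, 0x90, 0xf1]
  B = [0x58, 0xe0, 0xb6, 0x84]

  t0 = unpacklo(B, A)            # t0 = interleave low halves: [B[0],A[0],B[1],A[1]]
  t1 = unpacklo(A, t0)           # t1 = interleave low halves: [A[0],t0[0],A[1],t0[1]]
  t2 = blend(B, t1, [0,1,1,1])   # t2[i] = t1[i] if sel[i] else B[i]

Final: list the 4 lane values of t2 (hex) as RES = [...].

→ t0 |58|0a|e0|08|
→ t1 |0a|58|08|0a|
→ t2 |58|58|08|0a|

RES = [ 0x58  0x58  0x08  0x0a ]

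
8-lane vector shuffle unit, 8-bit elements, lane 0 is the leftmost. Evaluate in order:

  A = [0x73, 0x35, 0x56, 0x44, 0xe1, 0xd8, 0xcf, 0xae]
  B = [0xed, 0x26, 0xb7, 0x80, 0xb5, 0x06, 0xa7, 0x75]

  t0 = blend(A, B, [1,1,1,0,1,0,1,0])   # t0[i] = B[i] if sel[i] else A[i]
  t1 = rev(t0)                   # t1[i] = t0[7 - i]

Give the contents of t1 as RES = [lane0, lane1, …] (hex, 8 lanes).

t0 = [0xed, 0x26, 0xb7, 0x44, 0xb5, 0xd8, 0xa7, 0xae]
t1 = [0xae, 0xa7, 0xd8, 0xb5, 0x44, 0xb7, 0x26, 0xed]

RES = [ 0xae  0xa7  0xd8  0xb5  0x44  0xb7  0x26  0xed ]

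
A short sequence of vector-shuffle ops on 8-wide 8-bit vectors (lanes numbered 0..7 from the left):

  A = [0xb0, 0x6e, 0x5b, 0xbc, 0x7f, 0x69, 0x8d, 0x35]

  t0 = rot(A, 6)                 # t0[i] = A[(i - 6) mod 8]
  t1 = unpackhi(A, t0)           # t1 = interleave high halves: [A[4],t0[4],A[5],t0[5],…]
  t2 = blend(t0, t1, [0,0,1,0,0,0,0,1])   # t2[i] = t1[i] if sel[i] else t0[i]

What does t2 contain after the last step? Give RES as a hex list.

RES = [0x5b, 0xbc, 0x69, 0x69, 0x8d, 0x35, 0xb0, 0x6e]

  t0: 5b bc 7f 69 8d 35 b0 6e
  t1: 7f 8d 69 35 8d b0 35 6e
  t2: 5b bc 69 69 8d 35 b0 6e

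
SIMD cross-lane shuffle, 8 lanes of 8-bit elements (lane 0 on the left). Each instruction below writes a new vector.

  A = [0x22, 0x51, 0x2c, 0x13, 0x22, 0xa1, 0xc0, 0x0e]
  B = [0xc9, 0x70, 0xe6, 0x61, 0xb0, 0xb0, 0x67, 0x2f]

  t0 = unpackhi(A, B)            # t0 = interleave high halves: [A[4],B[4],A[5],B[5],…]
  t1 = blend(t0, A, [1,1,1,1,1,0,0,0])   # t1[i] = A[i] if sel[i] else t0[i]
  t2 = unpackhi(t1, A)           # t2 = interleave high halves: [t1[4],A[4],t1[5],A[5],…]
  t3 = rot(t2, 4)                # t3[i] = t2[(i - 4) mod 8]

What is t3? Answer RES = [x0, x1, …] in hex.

RES = [0x0e, 0xc0, 0x2f, 0x0e, 0x22, 0x22, 0x67, 0xa1]

t0 = [0x22, 0xb0, 0xa1, 0xb0, 0xc0, 0x67, 0x0e, 0x2f]
t1 = [0x22, 0x51, 0x2c, 0x13, 0x22, 0x67, 0x0e, 0x2f]
t2 = [0x22, 0x22, 0x67, 0xa1, 0x0e, 0xc0, 0x2f, 0x0e]
t3 = [0x0e, 0xc0, 0x2f, 0x0e, 0x22, 0x22, 0x67, 0xa1]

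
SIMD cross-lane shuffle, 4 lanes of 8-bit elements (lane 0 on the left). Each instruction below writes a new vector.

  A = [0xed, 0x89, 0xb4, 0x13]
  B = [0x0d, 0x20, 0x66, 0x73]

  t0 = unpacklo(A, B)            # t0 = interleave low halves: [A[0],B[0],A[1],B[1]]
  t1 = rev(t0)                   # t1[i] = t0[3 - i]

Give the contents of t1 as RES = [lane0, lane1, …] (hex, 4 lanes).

RES = [ 0x20  0x89  0x0d  0xed ]

  t0: ed 0d 89 20
  t1: 20 89 0d ed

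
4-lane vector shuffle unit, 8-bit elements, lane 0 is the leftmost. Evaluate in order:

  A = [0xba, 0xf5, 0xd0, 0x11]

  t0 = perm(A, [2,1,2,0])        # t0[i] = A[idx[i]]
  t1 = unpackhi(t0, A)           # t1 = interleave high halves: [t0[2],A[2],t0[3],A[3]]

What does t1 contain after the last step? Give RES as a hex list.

t0 = [0xd0, 0xf5, 0xd0, 0xba]
t1 = [0xd0, 0xd0, 0xba, 0x11]

RES = [0xd0, 0xd0, 0xba, 0x11]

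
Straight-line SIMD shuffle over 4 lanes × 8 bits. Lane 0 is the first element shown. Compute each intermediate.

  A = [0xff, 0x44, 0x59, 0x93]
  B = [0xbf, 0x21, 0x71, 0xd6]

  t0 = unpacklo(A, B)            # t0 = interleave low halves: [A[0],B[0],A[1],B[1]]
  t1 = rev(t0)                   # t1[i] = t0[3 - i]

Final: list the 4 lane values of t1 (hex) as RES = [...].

  t0: ff bf 44 21
  t1: 21 44 bf ff

RES = [ 0x21  0x44  0xbf  0xff ]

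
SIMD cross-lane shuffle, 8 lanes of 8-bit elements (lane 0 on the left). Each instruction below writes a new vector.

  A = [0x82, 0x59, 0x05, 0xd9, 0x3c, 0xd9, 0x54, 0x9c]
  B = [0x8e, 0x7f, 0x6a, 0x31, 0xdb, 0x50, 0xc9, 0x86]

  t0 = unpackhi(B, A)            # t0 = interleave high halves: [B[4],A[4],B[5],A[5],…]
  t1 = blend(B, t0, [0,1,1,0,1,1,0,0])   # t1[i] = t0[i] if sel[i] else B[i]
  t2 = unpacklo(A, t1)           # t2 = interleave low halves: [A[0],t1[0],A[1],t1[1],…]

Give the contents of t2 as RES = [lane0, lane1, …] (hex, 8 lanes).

  t0: db 3c 50 d9 c9 54 86 9c
  t1: 8e 3c 50 31 c9 54 c9 86
  t2: 82 8e 59 3c 05 50 d9 31

RES = [ 0x82  0x8e  0x59  0x3c  0x05  0x50  0xd9  0x31 ]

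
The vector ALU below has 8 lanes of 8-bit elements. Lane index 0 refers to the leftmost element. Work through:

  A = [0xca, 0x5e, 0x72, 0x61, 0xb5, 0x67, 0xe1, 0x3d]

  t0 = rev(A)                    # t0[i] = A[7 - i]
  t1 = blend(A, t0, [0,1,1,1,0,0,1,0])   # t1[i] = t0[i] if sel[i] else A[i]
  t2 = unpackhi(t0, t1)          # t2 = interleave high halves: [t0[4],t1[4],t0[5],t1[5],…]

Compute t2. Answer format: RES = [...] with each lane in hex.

RES = [ 0x61  0xb5  0x72  0x67  0x5e  0x5e  0xca  0x3d ]

→ t0 |3d|e1|67|b5|61|72|5e|ca|
→ t1 |ca|e1|67|b5|b5|67|5e|3d|
→ t2 |61|b5|72|67|5e|5e|ca|3d|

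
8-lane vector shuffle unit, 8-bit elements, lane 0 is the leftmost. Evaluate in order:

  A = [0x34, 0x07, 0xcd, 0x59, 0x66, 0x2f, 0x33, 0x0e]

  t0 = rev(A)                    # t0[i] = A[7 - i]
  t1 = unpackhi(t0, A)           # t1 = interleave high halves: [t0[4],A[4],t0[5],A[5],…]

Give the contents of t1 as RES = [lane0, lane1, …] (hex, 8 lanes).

  t0: 0e 33 2f 66 59 cd 07 34
  t1: 59 66 cd 2f 07 33 34 0e

RES = [0x59, 0x66, 0xcd, 0x2f, 0x07, 0x33, 0x34, 0x0e]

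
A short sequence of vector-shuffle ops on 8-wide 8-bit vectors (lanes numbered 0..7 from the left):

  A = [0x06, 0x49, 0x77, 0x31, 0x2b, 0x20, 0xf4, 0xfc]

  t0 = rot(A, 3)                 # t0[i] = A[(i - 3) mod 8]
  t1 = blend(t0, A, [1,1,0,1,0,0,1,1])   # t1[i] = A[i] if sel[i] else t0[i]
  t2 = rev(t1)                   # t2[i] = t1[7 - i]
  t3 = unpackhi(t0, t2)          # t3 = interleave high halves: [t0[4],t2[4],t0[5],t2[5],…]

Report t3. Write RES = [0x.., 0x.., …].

RES = [0x49, 0x31, 0x77, 0xfc, 0x31, 0x49, 0x2b, 0x06]

t0 = [0x20, 0xf4, 0xfc, 0x06, 0x49, 0x77, 0x31, 0x2b]
t1 = [0x06, 0x49, 0xfc, 0x31, 0x49, 0x77, 0xf4, 0xfc]
t2 = [0xfc, 0xf4, 0x77, 0x49, 0x31, 0xfc, 0x49, 0x06]
t3 = [0x49, 0x31, 0x77, 0xfc, 0x31, 0x49, 0x2b, 0x06]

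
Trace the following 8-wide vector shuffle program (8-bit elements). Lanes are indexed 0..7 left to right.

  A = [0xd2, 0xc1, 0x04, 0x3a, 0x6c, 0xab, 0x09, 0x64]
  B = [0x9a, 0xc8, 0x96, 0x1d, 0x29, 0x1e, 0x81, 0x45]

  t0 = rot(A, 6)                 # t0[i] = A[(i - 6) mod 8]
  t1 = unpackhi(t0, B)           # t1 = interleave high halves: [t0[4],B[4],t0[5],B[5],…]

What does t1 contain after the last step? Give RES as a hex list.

t0 = [0x04, 0x3a, 0x6c, 0xab, 0x09, 0x64, 0xd2, 0xc1]
t1 = [0x09, 0x29, 0x64, 0x1e, 0xd2, 0x81, 0xc1, 0x45]

RES = [0x09, 0x29, 0x64, 0x1e, 0xd2, 0x81, 0xc1, 0x45]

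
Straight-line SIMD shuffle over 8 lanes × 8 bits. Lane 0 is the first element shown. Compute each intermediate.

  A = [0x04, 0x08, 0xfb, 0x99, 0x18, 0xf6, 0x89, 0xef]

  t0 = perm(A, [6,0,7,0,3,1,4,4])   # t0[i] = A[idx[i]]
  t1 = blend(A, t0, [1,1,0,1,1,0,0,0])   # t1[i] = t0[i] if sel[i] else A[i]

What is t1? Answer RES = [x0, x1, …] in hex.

RES = [ 0x89  0x04  0xfb  0x04  0x99  0xf6  0x89  0xef ]

t0 = [0x89, 0x04, 0xef, 0x04, 0x99, 0x08, 0x18, 0x18]
t1 = [0x89, 0x04, 0xfb, 0x04, 0x99, 0xf6, 0x89, 0xef]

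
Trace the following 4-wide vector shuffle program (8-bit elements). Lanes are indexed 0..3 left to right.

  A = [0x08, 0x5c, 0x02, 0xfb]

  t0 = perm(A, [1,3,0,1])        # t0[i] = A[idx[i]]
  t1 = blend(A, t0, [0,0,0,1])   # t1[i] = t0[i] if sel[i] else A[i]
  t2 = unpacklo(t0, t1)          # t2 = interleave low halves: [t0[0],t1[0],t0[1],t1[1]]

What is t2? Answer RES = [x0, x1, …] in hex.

  t0: 5c fb 08 5c
  t1: 08 5c 02 5c
  t2: 5c 08 fb 5c

RES = [ 0x5c  0x08  0xfb  0x5c ]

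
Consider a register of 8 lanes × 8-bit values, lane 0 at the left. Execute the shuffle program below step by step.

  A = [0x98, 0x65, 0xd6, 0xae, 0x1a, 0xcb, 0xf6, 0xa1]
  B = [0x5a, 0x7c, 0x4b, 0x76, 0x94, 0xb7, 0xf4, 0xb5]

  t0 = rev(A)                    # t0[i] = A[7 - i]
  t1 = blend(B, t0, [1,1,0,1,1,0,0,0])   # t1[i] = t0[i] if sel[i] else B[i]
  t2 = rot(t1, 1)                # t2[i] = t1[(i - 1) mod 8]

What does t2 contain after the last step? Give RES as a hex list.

  t0: a1 f6 cb 1a ae d6 65 98
  t1: a1 f6 4b 1a ae b7 f4 b5
  t2: b5 a1 f6 4b 1a ae b7 f4

RES = [ 0xb5  0xa1  0xf6  0x4b  0x1a  0xae  0xb7  0xf4 ]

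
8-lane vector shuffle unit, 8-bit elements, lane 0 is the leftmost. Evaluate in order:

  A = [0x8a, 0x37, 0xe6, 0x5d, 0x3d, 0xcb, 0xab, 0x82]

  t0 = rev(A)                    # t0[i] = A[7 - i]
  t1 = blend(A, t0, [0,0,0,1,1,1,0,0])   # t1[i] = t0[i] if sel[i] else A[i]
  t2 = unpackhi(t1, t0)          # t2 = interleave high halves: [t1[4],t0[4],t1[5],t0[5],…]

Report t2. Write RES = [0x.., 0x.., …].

RES = [ 0x5d  0x5d  0xe6  0xe6  0xab  0x37  0x82  0x8a ]

→ t0 |82|ab|cb|3d|5d|e6|37|8a|
→ t1 |8a|37|e6|3d|5d|e6|ab|82|
→ t2 |5d|5d|e6|e6|ab|37|82|8a|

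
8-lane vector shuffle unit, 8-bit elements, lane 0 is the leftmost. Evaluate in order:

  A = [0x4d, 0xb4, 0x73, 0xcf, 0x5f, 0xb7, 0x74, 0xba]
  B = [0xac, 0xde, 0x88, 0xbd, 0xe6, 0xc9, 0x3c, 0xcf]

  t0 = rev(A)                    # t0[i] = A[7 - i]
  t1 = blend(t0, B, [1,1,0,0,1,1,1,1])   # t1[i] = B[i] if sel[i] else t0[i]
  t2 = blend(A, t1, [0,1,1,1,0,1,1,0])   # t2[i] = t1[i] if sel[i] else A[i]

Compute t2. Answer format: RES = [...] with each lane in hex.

  t0: ba 74 b7 5f cf 73 b4 4d
  t1: ac de b7 5f e6 c9 3c cf
  t2: 4d de b7 5f 5f c9 3c ba

RES = [ 0x4d  0xde  0xb7  0x5f  0x5f  0xc9  0x3c  0xba ]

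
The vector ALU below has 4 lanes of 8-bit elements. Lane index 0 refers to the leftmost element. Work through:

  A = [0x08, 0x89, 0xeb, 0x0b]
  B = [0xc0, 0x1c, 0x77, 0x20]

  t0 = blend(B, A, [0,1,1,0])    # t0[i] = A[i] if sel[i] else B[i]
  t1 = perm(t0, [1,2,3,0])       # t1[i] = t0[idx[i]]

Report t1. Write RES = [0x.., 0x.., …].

RES = [0x89, 0xeb, 0x20, 0xc0]

t0 = [0xc0, 0x89, 0xeb, 0x20]
t1 = [0x89, 0xeb, 0x20, 0xc0]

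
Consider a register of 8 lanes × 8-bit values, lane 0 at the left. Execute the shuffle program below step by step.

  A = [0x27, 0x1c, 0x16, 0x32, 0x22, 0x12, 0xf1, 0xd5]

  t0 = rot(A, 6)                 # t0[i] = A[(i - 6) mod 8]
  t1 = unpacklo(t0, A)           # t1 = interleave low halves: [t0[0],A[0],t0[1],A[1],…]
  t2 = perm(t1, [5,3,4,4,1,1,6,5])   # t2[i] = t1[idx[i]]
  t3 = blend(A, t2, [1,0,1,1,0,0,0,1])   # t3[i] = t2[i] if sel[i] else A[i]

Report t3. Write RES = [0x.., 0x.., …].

→ t0 |16|32|22|12|f1|d5|27|1c|
→ t1 |16|27|32|1c|22|16|12|32|
→ t2 |16|1c|22|22|27|27|12|16|
→ t3 |16|1c|22|22|22|12|f1|16|

RES = [0x16, 0x1c, 0x22, 0x22, 0x22, 0x12, 0xf1, 0x16]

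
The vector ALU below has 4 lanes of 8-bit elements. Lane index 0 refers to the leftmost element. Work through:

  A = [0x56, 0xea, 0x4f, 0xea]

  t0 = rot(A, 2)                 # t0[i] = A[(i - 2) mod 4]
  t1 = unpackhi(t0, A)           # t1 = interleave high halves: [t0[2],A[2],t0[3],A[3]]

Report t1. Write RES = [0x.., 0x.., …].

t0 = [0x4f, 0xea, 0x56, 0xea]
t1 = [0x56, 0x4f, 0xea, 0xea]

RES = [0x56, 0x4f, 0xea, 0xea]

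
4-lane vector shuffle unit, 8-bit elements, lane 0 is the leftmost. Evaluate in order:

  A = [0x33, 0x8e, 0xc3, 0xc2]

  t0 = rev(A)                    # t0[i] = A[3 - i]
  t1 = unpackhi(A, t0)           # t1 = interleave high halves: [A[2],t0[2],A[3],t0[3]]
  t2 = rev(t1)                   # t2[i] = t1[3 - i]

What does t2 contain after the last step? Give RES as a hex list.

→ t0 |c2|c3|8e|33|
→ t1 |c3|8e|c2|33|
→ t2 |33|c2|8e|c3|

RES = [0x33, 0xc2, 0x8e, 0xc3]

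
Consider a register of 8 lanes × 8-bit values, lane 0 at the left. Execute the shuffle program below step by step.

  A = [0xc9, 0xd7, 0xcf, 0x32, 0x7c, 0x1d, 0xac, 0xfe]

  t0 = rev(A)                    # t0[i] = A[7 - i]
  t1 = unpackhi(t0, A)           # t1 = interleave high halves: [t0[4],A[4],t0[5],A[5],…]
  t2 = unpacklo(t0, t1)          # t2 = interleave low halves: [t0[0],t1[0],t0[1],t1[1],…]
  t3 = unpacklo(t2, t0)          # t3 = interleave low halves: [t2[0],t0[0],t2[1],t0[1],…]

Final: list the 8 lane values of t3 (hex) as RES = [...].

RES = [0xfe, 0xfe, 0x32, 0xac, 0xac, 0x1d, 0x7c, 0x7c]

  t0: fe ac 1d 7c 32 cf d7 c9
  t1: 32 7c cf 1d d7 ac c9 fe
  t2: fe 32 ac 7c 1d cf 7c 1d
  t3: fe fe 32 ac ac 1d 7c 7c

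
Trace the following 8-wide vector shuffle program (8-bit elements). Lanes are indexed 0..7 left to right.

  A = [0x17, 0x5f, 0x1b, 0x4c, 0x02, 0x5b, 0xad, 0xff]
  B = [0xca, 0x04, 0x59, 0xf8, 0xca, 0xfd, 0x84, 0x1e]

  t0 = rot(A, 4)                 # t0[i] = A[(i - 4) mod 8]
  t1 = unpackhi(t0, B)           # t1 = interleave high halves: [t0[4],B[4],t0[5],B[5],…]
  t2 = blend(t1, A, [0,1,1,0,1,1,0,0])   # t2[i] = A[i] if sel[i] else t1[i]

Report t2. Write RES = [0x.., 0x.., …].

→ t0 |02|5b|ad|ff|17|5f|1b|4c|
→ t1 |17|ca|5f|fd|1b|84|4c|1e|
→ t2 |17|5f|1b|fd|02|5b|4c|1e|

RES = [ 0x17  0x5f  0x1b  0xfd  0x02  0x5b  0x4c  0x1e ]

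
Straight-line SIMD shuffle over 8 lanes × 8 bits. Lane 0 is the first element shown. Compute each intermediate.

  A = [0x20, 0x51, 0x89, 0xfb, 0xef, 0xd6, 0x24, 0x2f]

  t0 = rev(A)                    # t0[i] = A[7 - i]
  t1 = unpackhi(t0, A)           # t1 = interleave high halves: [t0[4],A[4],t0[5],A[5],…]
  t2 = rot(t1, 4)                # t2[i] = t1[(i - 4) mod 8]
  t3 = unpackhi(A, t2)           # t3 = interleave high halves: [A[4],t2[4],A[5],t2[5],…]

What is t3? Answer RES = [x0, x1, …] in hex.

→ t0 |2f|24|d6|ef|fb|89|51|20|
→ t1 |fb|ef|89|d6|51|24|20|2f|
→ t2 |51|24|20|2f|fb|ef|89|d6|
→ t3 |ef|fb|d6|ef|24|89|2f|d6|

RES = [ 0xef  0xfb  0xd6  0xef  0x24  0x89  0x2f  0xd6 ]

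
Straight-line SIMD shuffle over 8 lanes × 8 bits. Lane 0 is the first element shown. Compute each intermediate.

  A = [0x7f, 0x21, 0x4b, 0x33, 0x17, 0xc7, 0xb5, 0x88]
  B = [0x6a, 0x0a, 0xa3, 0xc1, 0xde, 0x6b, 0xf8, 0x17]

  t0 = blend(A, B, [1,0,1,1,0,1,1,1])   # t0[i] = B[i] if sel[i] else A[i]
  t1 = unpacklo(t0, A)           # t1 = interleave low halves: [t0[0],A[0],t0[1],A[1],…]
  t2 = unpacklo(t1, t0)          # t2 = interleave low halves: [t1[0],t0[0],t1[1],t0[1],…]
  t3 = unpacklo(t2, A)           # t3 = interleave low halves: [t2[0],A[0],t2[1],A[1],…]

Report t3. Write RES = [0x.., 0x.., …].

RES = [ 0x6a  0x7f  0x6a  0x21  0x7f  0x4b  0x21  0x33 ]

t0 = [0x6a, 0x21, 0xa3, 0xc1, 0x17, 0x6b, 0xf8, 0x17]
t1 = [0x6a, 0x7f, 0x21, 0x21, 0xa3, 0x4b, 0xc1, 0x33]
t2 = [0x6a, 0x6a, 0x7f, 0x21, 0x21, 0xa3, 0x21, 0xc1]
t3 = [0x6a, 0x7f, 0x6a, 0x21, 0x7f, 0x4b, 0x21, 0x33]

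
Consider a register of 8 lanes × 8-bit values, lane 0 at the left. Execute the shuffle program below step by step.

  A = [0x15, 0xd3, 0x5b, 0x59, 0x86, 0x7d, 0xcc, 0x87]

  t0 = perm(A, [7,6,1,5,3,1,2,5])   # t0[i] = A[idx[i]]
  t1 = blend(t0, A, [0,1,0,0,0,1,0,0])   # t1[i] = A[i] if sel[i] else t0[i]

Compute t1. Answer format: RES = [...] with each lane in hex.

RES = [0x87, 0xd3, 0xd3, 0x7d, 0x59, 0x7d, 0x5b, 0x7d]

→ t0 |87|cc|d3|7d|59|d3|5b|7d|
→ t1 |87|d3|d3|7d|59|7d|5b|7d|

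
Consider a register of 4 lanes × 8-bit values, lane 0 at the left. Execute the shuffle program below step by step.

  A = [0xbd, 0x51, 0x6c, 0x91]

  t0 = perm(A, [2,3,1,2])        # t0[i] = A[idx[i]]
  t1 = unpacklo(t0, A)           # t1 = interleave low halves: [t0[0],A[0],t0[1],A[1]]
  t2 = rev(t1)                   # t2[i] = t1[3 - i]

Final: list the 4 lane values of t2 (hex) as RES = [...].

RES = [ 0x51  0x91  0xbd  0x6c ]

→ t0 |6c|91|51|6c|
→ t1 |6c|bd|91|51|
→ t2 |51|91|bd|6c|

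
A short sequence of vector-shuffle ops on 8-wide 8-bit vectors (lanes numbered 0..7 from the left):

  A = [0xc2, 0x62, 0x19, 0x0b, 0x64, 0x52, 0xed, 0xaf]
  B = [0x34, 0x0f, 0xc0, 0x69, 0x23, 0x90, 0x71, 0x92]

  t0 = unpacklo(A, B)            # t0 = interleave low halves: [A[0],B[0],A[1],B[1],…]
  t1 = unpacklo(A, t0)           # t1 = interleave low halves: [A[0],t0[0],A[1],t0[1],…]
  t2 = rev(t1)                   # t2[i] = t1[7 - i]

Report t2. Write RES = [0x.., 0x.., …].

→ t0 |c2|34|62|0f|19|c0|0b|69|
→ t1 |c2|c2|62|34|19|62|0b|0f|
→ t2 |0f|0b|62|19|34|62|c2|c2|

RES = [0x0f, 0x0b, 0x62, 0x19, 0x34, 0x62, 0xc2, 0xc2]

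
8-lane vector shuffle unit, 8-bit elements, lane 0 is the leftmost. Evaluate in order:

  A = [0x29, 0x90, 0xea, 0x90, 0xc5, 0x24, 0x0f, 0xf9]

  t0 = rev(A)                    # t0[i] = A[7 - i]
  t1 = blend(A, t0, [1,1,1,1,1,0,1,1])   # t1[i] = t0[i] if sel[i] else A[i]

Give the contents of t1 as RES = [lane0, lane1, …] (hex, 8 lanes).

t0 = [0xf9, 0x0f, 0x24, 0xc5, 0x90, 0xea, 0x90, 0x29]
t1 = [0xf9, 0x0f, 0x24, 0xc5, 0x90, 0x24, 0x90, 0x29]

RES = [ 0xf9  0x0f  0x24  0xc5  0x90  0x24  0x90  0x29 ]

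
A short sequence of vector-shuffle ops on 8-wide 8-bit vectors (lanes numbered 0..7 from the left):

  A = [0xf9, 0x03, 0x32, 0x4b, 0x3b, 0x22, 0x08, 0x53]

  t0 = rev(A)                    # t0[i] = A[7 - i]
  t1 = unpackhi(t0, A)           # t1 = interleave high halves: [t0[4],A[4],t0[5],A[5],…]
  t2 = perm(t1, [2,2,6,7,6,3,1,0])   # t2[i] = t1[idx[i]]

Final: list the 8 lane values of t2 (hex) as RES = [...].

RES = [ 0x32  0x32  0xf9  0x53  0xf9  0x22  0x3b  0x4b ]

  t0: 53 08 22 3b 4b 32 03 f9
  t1: 4b 3b 32 22 03 08 f9 53
  t2: 32 32 f9 53 f9 22 3b 4b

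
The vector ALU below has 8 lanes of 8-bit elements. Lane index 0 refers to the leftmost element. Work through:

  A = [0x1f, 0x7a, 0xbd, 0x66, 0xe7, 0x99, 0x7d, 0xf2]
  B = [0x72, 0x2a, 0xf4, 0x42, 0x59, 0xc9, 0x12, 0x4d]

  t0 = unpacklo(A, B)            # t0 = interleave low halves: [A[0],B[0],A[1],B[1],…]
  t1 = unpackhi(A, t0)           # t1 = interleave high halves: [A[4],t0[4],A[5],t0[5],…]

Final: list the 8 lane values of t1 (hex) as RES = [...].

t0 = [0x1f, 0x72, 0x7a, 0x2a, 0xbd, 0xf4, 0x66, 0x42]
t1 = [0xe7, 0xbd, 0x99, 0xf4, 0x7d, 0x66, 0xf2, 0x42]

RES = [0xe7, 0xbd, 0x99, 0xf4, 0x7d, 0x66, 0xf2, 0x42]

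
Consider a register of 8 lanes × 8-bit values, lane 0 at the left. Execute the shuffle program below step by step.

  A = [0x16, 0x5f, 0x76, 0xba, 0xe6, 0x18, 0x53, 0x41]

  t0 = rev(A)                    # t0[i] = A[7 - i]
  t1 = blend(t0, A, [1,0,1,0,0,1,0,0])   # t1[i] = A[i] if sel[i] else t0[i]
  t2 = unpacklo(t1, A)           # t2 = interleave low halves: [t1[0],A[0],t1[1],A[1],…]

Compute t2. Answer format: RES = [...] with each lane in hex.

→ t0 |41|53|18|e6|ba|76|5f|16|
→ t1 |16|53|76|e6|ba|18|5f|16|
→ t2 |16|16|53|5f|76|76|e6|ba|

RES = [ 0x16  0x16  0x53  0x5f  0x76  0x76  0xe6  0xba ]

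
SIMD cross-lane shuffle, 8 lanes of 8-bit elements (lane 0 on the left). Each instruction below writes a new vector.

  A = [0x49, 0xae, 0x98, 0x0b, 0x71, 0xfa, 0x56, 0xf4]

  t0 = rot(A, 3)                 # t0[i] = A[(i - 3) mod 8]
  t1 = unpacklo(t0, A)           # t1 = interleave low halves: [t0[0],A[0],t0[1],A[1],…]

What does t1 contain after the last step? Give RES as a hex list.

  t0: fa 56 f4 49 ae 98 0b 71
  t1: fa 49 56 ae f4 98 49 0b

RES = [ 0xfa  0x49  0x56  0xae  0xf4  0x98  0x49  0x0b ]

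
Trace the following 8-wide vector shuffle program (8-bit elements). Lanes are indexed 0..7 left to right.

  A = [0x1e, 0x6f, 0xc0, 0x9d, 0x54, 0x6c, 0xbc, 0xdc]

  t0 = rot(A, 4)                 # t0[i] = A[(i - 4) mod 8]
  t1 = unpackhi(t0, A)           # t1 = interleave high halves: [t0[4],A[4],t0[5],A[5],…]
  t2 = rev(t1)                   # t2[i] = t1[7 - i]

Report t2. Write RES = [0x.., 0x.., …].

t0 = [0x54, 0x6c, 0xbc, 0xdc, 0x1e, 0x6f, 0xc0, 0x9d]
t1 = [0x1e, 0x54, 0x6f, 0x6c, 0xc0, 0xbc, 0x9d, 0xdc]
t2 = [0xdc, 0x9d, 0xbc, 0xc0, 0x6c, 0x6f, 0x54, 0x1e]

RES = [ 0xdc  0x9d  0xbc  0xc0  0x6c  0x6f  0x54  0x1e ]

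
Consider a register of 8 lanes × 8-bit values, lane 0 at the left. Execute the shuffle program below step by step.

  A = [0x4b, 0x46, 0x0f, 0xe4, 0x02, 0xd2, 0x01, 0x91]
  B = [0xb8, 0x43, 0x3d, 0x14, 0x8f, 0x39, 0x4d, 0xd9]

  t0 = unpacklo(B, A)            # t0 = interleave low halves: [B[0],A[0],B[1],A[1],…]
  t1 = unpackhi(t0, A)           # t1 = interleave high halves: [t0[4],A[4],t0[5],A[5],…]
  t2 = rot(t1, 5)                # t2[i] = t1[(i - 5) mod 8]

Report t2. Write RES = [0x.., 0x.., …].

t0 = [0xb8, 0x4b, 0x43, 0x46, 0x3d, 0x0f, 0x14, 0xe4]
t1 = [0x3d, 0x02, 0x0f, 0xd2, 0x14, 0x01, 0xe4, 0x91]
t2 = [0xd2, 0x14, 0x01, 0xe4, 0x91, 0x3d, 0x02, 0x0f]

RES = [0xd2, 0x14, 0x01, 0xe4, 0x91, 0x3d, 0x02, 0x0f]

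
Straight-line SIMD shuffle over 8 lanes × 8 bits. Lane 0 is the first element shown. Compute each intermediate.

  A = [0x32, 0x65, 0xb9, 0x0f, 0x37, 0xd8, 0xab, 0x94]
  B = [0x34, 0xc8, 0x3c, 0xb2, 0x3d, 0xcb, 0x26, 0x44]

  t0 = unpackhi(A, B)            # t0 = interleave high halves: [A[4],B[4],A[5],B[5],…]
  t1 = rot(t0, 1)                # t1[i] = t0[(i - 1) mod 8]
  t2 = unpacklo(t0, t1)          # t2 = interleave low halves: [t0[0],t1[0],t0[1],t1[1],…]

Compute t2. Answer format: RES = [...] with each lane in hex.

→ t0 |37|3d|d8|cb|ab|26|94|44|
→ t1 |44|37|3d|d8|cb|ab|26|94|
→ t2 |37|44|3d|37|d8|3d|cb|d8|

RES = [ 0x37  0x44  0x3d  0x37  0xd8  0x3d  0xcb  0xd8 ]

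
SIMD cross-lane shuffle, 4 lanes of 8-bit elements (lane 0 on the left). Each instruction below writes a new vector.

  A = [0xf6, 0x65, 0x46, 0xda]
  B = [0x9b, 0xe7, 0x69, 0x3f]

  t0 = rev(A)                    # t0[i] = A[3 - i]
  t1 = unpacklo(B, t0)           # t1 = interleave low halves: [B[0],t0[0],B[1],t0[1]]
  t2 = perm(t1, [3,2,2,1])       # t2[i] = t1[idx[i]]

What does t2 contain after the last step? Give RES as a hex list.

RES = [0x46, 0xe7, 0xe7, 0xda]

t0 = [0xda, 0x46, 0x65, 0xf6]
t1 = [0x9b, 0xda, 0xe7, 0x46]
t2 = [0x46, 0xe7, 0xe7, 0xda]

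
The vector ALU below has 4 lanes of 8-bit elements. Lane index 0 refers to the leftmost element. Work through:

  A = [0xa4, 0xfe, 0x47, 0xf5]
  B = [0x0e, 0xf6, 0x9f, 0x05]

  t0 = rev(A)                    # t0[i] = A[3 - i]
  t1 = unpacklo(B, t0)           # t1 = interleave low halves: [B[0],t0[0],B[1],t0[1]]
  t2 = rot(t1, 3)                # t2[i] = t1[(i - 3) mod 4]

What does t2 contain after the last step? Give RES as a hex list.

t0 = [0xf5, 0x47, 0xfe, 0xa4]
t1 = [0x0e, 0xf5, 0xf6, 0x47]
t2 = [0xf5, 0xf6, 0x47, 0x0e]

RES = [0xf5, 0xf6, 0x47, 0x0e]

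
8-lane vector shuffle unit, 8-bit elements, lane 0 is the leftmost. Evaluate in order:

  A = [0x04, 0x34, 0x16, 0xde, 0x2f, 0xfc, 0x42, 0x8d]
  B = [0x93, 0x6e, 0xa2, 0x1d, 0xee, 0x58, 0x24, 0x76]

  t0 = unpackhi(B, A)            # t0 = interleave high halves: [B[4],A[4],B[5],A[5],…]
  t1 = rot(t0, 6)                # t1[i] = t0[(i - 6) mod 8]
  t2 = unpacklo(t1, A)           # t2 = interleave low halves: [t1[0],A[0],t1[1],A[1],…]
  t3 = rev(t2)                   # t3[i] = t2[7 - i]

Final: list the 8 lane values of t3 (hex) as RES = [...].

RES = [0xde, 0x42, 0x16, 0x24, 0x34, 0xfc, 0x04, 0x58]

→ t0 |ee|2f|58|fc|24|42|76|8d|
→ t1 |58|fc|24|42|76|8d|ee|2f|
→ t2 |58|04|fc|34|24|16|42|de|
→ t3 |de|42|16|24|34|fc|04|58|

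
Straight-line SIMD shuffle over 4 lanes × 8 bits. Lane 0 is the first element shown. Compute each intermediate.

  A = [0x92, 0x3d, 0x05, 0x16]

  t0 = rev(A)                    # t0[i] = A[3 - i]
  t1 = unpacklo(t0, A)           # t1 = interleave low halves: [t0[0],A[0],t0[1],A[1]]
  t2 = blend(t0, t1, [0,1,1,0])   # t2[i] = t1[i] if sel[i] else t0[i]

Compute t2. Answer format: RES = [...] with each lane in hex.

RES = [ 0x16  0x92  0x05  0x92 ]

t0 = [0x16, 0x05, 0x3d, 0x92]
t1 = [0x16, 0x92, 0x05, 0x3d]
t2 = [0x16, 0x92, 0x05, 0x92]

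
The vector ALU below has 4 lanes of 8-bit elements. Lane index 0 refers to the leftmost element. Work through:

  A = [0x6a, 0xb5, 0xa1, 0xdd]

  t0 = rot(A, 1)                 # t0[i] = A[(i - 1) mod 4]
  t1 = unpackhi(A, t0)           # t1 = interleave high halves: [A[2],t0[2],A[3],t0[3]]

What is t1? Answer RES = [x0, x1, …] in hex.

t0 = [0xdd, 0x6a, 0xb5, 0xa1]
t1 = [0xa1, 0xb5, 0xdd, 0xa1]

RES = [0xa1, 0xb5, 0xdd, 0xa1]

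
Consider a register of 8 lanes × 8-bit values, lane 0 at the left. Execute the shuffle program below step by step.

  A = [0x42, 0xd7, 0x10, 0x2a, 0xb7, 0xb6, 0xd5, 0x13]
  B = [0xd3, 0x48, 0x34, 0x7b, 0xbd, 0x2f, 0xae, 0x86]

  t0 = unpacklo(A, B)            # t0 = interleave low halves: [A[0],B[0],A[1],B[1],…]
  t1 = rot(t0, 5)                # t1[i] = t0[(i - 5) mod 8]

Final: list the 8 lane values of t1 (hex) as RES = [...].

→ t0 |42|d3|d7|48|10|34|2a|7b|
→ t1 |48|10|34|2a|7b|42|d3|d7|

RES = [ 0x48  0x10  0x34  0x2a  0x7b  0x42  0xd3  0xd7 ]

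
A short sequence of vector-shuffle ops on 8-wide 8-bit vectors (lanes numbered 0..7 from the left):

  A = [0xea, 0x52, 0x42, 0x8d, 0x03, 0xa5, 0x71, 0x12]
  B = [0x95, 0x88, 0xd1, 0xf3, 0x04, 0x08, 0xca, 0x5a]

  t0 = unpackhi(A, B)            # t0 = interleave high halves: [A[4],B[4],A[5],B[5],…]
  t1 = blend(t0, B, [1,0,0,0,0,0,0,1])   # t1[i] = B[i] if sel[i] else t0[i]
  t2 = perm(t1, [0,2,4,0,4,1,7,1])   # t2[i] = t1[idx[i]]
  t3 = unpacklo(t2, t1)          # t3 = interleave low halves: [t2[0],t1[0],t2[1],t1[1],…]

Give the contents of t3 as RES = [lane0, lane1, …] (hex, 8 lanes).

  t0: 03 04 a5 08 71 ca 12 5a
  t1: 95 04 a5 08 71 ca 12 5a
  t2: 95 a5 71 95 71 04 5a 04
  t3: 95 95 a5 04 71 a5 95 08

RES = [ 0x95  0x95  0xa5  0x04  0x71  0xa5  0x95  0x08 ]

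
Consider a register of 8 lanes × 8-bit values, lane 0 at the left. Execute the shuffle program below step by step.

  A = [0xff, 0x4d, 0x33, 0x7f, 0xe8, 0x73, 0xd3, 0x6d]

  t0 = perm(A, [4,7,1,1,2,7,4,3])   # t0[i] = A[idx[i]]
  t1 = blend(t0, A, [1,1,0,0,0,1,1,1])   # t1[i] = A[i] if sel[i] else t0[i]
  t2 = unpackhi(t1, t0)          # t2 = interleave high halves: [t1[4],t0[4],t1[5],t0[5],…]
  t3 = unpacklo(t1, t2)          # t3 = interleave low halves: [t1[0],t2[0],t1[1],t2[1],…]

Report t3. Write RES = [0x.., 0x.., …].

RES = [0xff, 0x33, 0x4d, 0x33, 0x4d, 0x73, 0x4d, 0x6d]

  t0: e8 6d 4d 4d 33 6d e8 7f
  t1: ff 4d 4d 4d 33 73 d3 6d
  t2: 33 33 73 6d d3 e8 6d 7f
  t3: ff 33 4d 33 4d 73 4d 6d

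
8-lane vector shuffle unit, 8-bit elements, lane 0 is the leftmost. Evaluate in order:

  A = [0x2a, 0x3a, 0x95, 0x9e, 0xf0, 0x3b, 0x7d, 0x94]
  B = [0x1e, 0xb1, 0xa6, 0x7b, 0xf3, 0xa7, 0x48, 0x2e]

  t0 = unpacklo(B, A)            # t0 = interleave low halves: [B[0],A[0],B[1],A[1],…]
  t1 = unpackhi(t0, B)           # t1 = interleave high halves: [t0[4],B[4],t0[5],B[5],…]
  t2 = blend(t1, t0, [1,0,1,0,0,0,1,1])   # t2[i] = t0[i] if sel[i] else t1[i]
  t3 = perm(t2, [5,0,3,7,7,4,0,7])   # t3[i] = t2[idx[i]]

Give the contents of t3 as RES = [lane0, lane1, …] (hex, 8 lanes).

  t0: 1e 2a b1 3a a6 95 7b 9e
  t1: a6 f3 95 a7 7b 48 9e 2e
  t2: 1e f3 b1 a7 7b 48 7b 9e
  t3: 48 1e a7 9e 9e 7b 1e 9e

RES = [ 0x48  0x1e  0xa7  0x9e  0x9e  0x7b  0x1e  0x9e ]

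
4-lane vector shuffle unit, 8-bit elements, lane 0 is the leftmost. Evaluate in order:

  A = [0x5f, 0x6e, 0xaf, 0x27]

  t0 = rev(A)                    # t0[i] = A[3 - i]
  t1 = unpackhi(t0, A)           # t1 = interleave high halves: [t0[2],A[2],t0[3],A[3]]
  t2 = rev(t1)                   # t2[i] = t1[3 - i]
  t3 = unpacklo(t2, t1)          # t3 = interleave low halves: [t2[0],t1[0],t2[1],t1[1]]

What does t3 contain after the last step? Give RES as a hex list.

RES = [ 0x27  0x6e  0x5f  0xaf ]

t0 = [0x27, 0xaf, 0x6e, 0x5f]
t1 = [0x6e, 0xaf, 0x5f, 0x27]
t2 = [0x27, 0x5f, 0xaf, 0x6e]
t3 = [0x27, 0x6e, 0x5f, 0xaf]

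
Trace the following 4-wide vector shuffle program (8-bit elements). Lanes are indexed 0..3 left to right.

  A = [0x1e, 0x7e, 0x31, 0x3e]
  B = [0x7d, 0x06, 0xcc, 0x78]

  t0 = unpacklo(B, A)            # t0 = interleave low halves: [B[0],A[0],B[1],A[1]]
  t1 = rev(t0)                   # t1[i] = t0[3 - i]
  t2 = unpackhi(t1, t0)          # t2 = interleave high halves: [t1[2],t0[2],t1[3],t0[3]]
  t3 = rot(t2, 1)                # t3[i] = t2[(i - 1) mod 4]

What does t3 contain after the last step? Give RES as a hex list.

  t0: 7d 1e 06 7e
  t1: 7e 06 1e 7d
  t2: 1e 06 7d 7e
  t3: 7e 1e 06 7d

RES = [0x7e, 0x1e, 0x06, 0x7d]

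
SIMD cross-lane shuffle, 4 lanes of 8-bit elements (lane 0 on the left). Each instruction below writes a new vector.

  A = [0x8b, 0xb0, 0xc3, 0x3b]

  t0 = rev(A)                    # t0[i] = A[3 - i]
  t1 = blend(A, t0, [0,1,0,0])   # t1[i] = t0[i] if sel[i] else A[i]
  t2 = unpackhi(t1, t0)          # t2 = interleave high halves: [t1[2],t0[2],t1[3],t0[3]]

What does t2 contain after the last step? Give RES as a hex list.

  t0: 3b c3 b0 8b
  t1: 8b c3 c3 3b
  t2: c3 b0 3b 8b

RES = [0xc3, 0xb0, 0x3b, 0x8b]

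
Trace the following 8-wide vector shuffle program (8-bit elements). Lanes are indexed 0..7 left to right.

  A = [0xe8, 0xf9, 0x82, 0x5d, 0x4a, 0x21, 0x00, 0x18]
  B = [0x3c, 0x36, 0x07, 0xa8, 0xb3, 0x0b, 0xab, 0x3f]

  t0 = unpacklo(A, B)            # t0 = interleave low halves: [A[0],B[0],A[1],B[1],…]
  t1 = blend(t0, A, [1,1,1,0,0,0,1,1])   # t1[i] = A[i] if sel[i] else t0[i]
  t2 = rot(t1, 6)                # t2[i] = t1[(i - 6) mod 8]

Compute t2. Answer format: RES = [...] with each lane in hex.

RES = [0x82, 0x36, 0x82, 0x07, 0x00, 0x18, 0xe8, 0xf9]

t0 = [0xe8, 0x3c, 0xf9, 0x36, 0x82, 0x07, 0x5d, 0xa8]
t1 = [0xe8, 0xf9, 0x82, 0x36, 0x82, 0x07, 0x00, 0x18]
t2 = [0x82, 0x36, 0x82, 0x07, 0x00, 0x18, 0xe8, 0xf9]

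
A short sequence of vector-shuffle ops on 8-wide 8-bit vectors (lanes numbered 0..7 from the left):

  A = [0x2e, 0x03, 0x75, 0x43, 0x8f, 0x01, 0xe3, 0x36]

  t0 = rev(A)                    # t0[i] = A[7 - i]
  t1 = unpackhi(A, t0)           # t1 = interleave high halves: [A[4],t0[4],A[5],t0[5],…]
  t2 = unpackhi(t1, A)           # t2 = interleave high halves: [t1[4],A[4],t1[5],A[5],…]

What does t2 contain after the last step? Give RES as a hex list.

RES = [ 0xe3  0x8f  0x03  0x01  0x36  0xe3  0x2e  0x36 ]

t0 = [0x36, 0xe3, 0x01, 0x8f, 0x43, 0x75, 0x03, 0x2e]
t1 = [0x8f, 0x43, 0x01, 0x75, 0xe3, 0x03, 0x36, 0x2e]
t2 = [0xe3, 0x8f, 0x03, 0x01, 0x36, 0xe3, 0x2e, 0x36]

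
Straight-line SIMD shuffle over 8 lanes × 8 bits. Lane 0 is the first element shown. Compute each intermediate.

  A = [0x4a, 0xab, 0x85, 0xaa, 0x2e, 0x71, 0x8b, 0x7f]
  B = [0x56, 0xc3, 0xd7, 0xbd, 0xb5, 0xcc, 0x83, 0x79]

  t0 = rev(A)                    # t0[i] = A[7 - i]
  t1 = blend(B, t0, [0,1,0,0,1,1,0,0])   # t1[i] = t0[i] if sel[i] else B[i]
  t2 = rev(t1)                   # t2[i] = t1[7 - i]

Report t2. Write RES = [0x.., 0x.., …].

RES = [0x79, 0x83, 0x85, 0xaa, 0xbd, 0xd7, 0x8b, 0x56]

  t0: 7f 8b 71 2e aa 85 ab 4a
  t1: 56 8b d7 bd aa 85 83 79
  t2: 79 83 85 aa bd d7 8b 56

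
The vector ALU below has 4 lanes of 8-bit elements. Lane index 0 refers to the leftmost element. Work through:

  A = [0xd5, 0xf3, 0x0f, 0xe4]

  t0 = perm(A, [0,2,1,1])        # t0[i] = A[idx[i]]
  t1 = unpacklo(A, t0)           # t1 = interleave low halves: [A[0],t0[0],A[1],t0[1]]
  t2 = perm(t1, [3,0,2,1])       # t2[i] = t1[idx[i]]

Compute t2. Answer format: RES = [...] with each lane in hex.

RES = [0x0f, 0xd5, 0xf3, 0xd5]

  t0: d5 0f f3 f3
  t1: d5 d5 f3 0f
  t2: 0f d5 f3 d5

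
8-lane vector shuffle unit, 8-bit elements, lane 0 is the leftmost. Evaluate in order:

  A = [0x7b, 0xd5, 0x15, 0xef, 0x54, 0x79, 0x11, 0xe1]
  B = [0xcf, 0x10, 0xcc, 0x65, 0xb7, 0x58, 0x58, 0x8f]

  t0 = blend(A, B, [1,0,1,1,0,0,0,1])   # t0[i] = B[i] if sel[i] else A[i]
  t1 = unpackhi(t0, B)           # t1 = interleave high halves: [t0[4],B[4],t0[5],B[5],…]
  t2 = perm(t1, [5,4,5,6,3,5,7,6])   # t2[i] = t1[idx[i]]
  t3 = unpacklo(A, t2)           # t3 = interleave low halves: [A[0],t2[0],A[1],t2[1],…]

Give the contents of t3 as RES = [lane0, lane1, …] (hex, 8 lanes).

RES = [0x7b, 0x58, 0xd5, 0x11, 0x15, 0x58, 0xef, 0x8f]

t0 = [0xcf, 0xd5, 0xcc, 0x65, 0x54, 0x79, 0x11, 0x8f]
t1 = [0x54, 0xb7, 0x79, 0x58, 0x11, 0x58, 0x8f, 0x8f]
t2 = [0x58, 0x11, 0x58, 0x8f, 0x58, 0x58, 0x8f, 0x8f]
t3 = [0x7b, 0x58, 0xd5, 0x11, 0x15, 0x58, 0xef, 0x8f]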